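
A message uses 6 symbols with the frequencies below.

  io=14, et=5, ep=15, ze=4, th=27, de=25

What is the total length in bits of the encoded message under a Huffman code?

212

Build the Huffman tree bottom-up:
merge ze(4) and et(5): 9
merge 9 and io(14): 23
merge ep(15) and 23: 38
merge de(25) and th(27): 52
merge 38 and 52: 90
The encoded length is the sum of every internal node's weight: 9 + 23 + 38 + 52 + 90 = 212 bits.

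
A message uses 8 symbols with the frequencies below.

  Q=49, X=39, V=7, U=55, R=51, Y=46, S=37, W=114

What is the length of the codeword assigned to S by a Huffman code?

4

Build the tree from the bottom:
V(7) + S(37) → 44
X(39) + 44 → 83
Y(46) + Q(49) → 95
R(51) + U(55) → 106
83 + 95 → 178
106 + W(114) → 220
178 + 220 → 398
S sits 4 levels below the root, so its codeword is 4 bits.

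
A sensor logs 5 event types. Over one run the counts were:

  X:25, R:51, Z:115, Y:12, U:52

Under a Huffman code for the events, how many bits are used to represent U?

Build the tree from the bottom:
Y(12) + X(25) → 37
37 + R(51) → 88
U(52) + 88 → 140
Z(115) + 140 → 255
U's leaf is at depth 2, giving a 2-bit codeword.

2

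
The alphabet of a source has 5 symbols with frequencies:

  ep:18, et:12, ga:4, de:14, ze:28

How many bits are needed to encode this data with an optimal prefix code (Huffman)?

Greedily combine the two least-frequent nodes:
combine ga(4), et(12) → 16
combine de(14), 16 → 30
combine ep(18), ze(28) → 46
combine 30, 46 → 76
Each symbol's bit-cost is frequency × depth; summing gives 168 bits (equivalently 16 + 30 + 46 + 76).

168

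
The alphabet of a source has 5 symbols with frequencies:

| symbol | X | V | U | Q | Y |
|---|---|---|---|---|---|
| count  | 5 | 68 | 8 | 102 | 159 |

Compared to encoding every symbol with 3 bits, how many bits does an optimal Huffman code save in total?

407

Fixed-length: 3 bits × 342 symbols = 1026 bits.
Huffman merges:
X(5) + U(8) → 13
13 + V(68) → 81
81 + Q(102) → 183
Y(159) + 183 → 342
Huffman total = 13 + 81 + 183 + 342 = 619 bits.
Saving = 1026 − 619 = 407 bits.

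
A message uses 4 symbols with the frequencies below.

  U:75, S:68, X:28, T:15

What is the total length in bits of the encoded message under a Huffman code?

Merge the two smallest weights repeatedly:
T(15) + X(28) → 43
43 + S(68) → 111
U(75) + 111 → 186
The encoded length is the sum of every internal node's weight: 43 + 111 + 186 = 340 bits.

340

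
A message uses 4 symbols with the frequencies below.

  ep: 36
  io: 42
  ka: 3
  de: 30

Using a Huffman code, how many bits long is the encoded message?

Merge the two smallest weights repeatedly:
merge ka(3) and de(30): 33
merge 33 and ep(36): 69
merge io(42) and 69: 111
Total encoded bits = sum of merged weights = 33 + 69 + 111 = 213.

213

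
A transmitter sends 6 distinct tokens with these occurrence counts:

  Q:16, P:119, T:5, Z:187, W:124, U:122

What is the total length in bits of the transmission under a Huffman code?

Greedily combine the two least-frequent nodes:
merge T(5) and Q(16): 21
merge 21 and P(119): 140
merge U(122) and W(124): 246
merge 140 and Z(187): 327
merge 246 and 327: 573
Each symbol's bit-cost is frequency × depth; summing gives 1307 bits (equivalently 21 + 140 + 246 + 327 + 573).

1307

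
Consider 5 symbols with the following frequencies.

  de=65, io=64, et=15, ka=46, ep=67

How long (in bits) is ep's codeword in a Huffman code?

2

Repeatedly merge the two smallest:
merge et(15) and ka(46): 61
merge 61 and io(64): 125
merge de(65) and ep(67): 132
merge 125 and 132: 257
The subtree containing ep is merged 2 times, so code length = 2.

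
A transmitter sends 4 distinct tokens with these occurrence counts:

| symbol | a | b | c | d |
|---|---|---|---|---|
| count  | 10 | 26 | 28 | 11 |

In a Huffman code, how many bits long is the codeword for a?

3

Repeatedly merge the two smallest:
combine a(10), d(11) → 21
combine 21, b(26) → 47
combine c(28), 47 → 75
a's leaf is at depth 3, giving a 3-bit codeword.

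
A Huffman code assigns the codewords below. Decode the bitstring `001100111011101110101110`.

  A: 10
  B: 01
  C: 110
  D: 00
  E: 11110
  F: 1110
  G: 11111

Read left to right; each codeword is recognised as soon as it completes (prefix code):
  00→D | 110→C | 01→B | 110→C | 1110→F | 1110→F | 10→A | 1110→F
Decoded message: DCBCFFAF

DCBCFFAF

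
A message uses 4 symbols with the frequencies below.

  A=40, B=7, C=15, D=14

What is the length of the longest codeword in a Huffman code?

3

Merge the two lowest-weight nodes at each step:
combine B(7), D(14) → 21
combine C(15), 21 → 36
combine 36, A(40) → 76
Maximum depth reached is 3.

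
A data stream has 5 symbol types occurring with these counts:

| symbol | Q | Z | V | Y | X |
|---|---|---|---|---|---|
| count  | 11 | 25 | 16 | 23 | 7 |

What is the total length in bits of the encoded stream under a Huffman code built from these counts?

182

Greedily combine the two least-frequent nodes:
combine X(7), Q(11) → 18
combine V(16), 18 → 34
combine Y(23), Z(25) → 48
combine 34, 48 → 82
The encoded length is the sum of every internal node's weight: 18 + 34 + 48 + 82 = 182 bits.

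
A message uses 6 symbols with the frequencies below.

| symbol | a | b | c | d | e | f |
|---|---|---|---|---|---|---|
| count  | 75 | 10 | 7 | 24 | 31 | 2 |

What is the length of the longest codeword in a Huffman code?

5

Merge the two lowest-weight nodes at each step:
merge f(2) and c(7): 9
merge 9 and b(10): 19
merge 19 and d(24): 43
merge e(31) and 43: 74
merge 74 and a(75): 149
The rarest symbols sit at the bottom; the longest codeword is 5 bits.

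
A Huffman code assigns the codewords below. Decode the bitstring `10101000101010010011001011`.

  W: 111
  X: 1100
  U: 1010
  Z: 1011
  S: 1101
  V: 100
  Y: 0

UVYUVVXZ

Read left to right; each codeword is recognised as soon as it completes (prefix code):
  1010→U | 100→V | 0→Y | 1010→U | 100→V | 100→V | 1100→X | 1011→Z
Decoded message: UVYUVVXZ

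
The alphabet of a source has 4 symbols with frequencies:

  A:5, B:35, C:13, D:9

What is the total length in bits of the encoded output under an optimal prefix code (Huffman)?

Merge the two smallest weights repeatedly:
combine A(5), D(9) → 14
combine C(13), 14 → 27
combine 27, B(35) → 62
The encoded length is the sum of every internal node's weight: 14 + 27 + 62 = 103 bits.

103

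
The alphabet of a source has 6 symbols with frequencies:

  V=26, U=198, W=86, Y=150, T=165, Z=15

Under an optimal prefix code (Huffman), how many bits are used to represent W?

Build the tree from the bottom:
merge Z(15) and V(26): 41
merge 41 and W(86): 127
merge 127 and Y(150): 277
merge T(165) and U(198): 363
merge 277 and 363: 640
W sits 3 levels below the root, so its codeword is 3 bits.

3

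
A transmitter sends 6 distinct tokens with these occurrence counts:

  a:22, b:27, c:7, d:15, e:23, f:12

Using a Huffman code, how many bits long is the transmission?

Greedily combine the two least-frequent nodes:
c(7) + f(12) → 19
d(15) + 19 → 34
a(22) + e(23) → 45
b(27) + 34 → 61
45 + 61 → 106
Each symbol's bit-cost is frequency × depth; summing gives 265 bits (equivalently 19 + 34 + 45 + 61 + 106).

265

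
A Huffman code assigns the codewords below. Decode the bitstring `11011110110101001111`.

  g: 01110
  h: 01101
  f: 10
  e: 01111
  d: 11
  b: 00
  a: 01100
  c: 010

dehce

Read left to right; each codeword is recognised as soon as it completes (prefix code):
  11→d | 01111→e | 01101→h | 010→c | 01111→e
Decoded message: dehce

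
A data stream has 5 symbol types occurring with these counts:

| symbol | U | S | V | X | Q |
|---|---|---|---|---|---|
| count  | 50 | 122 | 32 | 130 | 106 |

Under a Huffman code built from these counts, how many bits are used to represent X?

2

Build the tree from the bottom:
V(32) + U(50) → 82
82 + Q(106) → 188
S(122) + X(130) → 252
188 + 252 → 440
The subtree containing X is merged 2 times, so code length = 2.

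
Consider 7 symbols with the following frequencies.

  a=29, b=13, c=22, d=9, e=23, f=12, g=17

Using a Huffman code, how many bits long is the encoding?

344

Merge the two smallest weights repeatedly:
merge d(9) and f(12): 21
merge b(13) and g(17): 30
merge 21 and c(22): 43
merge e(23) and a(29): 52
merge 30 and 43: 73
merge 52 and 73: 125
Each symbol's bit-cost is frequency × depth; summing gives 344 bits (equivalently 21 + 30 + 43 + 52 + 73 + 125).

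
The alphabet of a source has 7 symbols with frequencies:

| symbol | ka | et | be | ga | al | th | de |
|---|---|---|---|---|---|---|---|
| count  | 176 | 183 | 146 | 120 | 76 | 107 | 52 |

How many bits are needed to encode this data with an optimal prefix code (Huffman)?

2349

Merge the two smallest weights repeatedly:
de(52) + al(76) → 128
th(107) + ga(120) → 227
128 + be(146) → 274
ka(176) + et(183) → 359
227 + 274 → 501
359 + 501 → 860
Each symbol's bit-cost is frequency × depth; summing gives 2349 bits (equivalently 128 + 227 + 274 + 359 + 501 + 860).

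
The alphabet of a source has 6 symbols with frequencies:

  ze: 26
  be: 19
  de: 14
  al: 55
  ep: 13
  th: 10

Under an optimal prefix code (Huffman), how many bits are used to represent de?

3

Build the tree from the bottom:
th(10) + ep(13) → 23
de(14) + be(19) → 33
23 + ze(26) → 49
33 + 49 → 82
al(55) + 82 → 137
The subtree containing de is merged 3 times, so code length = 3.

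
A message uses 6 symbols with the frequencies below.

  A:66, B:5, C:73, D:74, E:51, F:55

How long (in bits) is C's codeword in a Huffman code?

2

Build the tree from the bottom:
combine B(5), E(51) → 56
combine F(55), 56 → 111
combine A(66), C(73) → 139
combine D(74), 111 → 185
combine 139, 185 → 324
C's leaf is at depth 2, giving a 2-bit codeword.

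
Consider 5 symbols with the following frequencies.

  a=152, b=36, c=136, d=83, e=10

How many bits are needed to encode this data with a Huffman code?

857

Greedily combine the two least-frequent nodes:
e(10) + b(36) → 46
46 + d(83) → 129
129 + c(136) → 265
a(152) + 265 → 417
The encoded length is the sum of every internal node's weight: 46 + 129 + 265 + 417 = 857 bits.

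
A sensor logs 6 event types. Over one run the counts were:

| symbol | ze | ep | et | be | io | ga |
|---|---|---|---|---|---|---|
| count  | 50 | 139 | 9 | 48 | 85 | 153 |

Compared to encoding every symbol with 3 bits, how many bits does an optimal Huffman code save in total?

Fixed-length: 3 bits × 484 symbols = 1452 bits.
Huffman merges:
merge et(9) and be(48): 57
merge ze(50) and 57: 107
merge io(85) and 107: 192
merge ep(139) and ga(153): 292
merge 192 and 292: 484
Huffman total = 57 + 107 + 192 + 292 + 484 = 1132 bits.
Saving = 1452 − 1132 = 320 bits.

320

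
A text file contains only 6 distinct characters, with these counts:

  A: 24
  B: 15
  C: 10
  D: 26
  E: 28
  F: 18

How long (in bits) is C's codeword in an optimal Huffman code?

3

Repeatedly merge the two smallest:
merge C(10) and B(15): 25
merge F(18) and A(24): 42
merge 25 and D(26): 51
merge E(28) and 42: 70
merge 51 and 70: 121
C sits 3 levels below the root, so its codeword is 3 bits.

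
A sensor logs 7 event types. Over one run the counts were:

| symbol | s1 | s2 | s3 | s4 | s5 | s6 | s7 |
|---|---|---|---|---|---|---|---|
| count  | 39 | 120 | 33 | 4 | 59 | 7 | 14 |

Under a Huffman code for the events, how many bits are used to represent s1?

3

Build the tree from the bottom:
combine s4(4), s6(7) → 11
combine 11, s7(14) → 25
combine 25, s3(33) → 58
combine s1(39), 58 → 97
combine s5(59), 97 → 156
combine s2(120), 156 → 276
The subtree containing s1 is merged 3 times, so code length = 3.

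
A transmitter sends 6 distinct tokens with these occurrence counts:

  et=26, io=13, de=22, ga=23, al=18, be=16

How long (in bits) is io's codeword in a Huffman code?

3

Build the tree from the bottom:
io(13) + be(16) → 29
al(18) + de(22) → 40
ga(23) + et(26) → 49
29 + 40 → 69
49 + 69 → 118
io sits 3 levels below the root, so its codeword is 3 bits.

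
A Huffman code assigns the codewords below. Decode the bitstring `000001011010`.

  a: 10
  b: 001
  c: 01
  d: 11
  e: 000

ebcaa

Read left to right; each codeword is recognised as soon as it completes (prefix code):
  000→e | 001→b | 01→c | 10→a | 10→a
Decoded message: ebcaa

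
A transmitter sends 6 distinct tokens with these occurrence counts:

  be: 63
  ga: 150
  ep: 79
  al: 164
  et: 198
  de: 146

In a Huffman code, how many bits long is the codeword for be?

Repeatedly merge the two smallest:
combine be(63), ep(79) → 142
combine 142, de(146) → 288
combine ga(150), al(164) → 314
combine et(198), 288 → 486
combine 314, 486 → 800
be's leaf is at depth 4, giving a 4-bit codeword.

4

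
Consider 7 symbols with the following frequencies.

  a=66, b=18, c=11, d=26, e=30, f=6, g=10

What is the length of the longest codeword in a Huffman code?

5

Merge the two lowest-weight nodes at each step:
combine f(6), g(10) → 16
combine c(11), 16 → 27
combine b(18), d(26) → 44
combine 27, e(30) → 57
combine 44, 57 → 101
combine a(66), 101 → 167
The rarest symbols sit at the bottom; the longest codeword is 5 bits.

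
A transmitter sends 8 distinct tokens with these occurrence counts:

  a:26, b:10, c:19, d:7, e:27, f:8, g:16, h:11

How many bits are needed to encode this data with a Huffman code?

Build the Huffman tree bottom-up:
d(7) + f(8) → 15
b(10) + h(11) → 21
15 + g(16) → 31
c(19) + 21 → 40
a(26) + e(27) → 53
31 + 40 → 71
53 + 71 → 124
Each symbol's bit-cost is frequency × depth; summing gives 355 bits (equivalently 15 + 21 + 31 + 40 + 53 + 71 + 124).

355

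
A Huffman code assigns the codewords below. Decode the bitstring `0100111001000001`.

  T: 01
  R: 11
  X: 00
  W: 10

Read left to right; each codeword is recognised as soon as it completes (prefix code):
  01→T | 00→X | 11→R | 10→W | 01→T | 00→X | 00→X | 01→T
Decoded message: TXRWTXXT

TXRWTXXT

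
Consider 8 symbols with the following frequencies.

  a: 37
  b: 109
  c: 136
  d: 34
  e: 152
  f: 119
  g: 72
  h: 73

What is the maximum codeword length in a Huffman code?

4

Merge the two lowest-weight nodes at each step:
d(34) + a(37) → 71
71 + g(72) → 143
h(73) + b(109) → 182
f(119) + c(136) → 255
143 + e(152) → 295
182 + 255 → 437
295 + 437 → 732
Maximum depth reached is 4.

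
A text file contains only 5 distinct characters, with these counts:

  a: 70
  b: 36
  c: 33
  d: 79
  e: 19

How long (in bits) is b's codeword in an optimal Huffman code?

Huffman merges, smallest pair first:
merge e(19) and c(33): 52
merge b(36) and 52: 88
merge a(70) and d(79): 149
merge 88 and 149: 237
b's leaf is at depth 2, giving a 2-bit codeword.

2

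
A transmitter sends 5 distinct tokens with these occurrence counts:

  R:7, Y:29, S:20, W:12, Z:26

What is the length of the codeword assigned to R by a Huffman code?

3

Huffman merges, smallest pair first:
R(7) + W(12) → 19
19 + S(20) → 39
Z(26) + Y(29) → 55
39 + 55 → 94
The subtree containing R is merged 3 times, so code length = 3.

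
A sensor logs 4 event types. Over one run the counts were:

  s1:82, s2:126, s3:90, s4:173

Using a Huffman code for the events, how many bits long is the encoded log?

941

Merge the two smallest weights repeatedly:
merge s1(82) and s3(90): 172
merge s2(126) and 172: 298
merge s4(173) and 298: 471
The encoded length is the sum of every internal node's weight: 172 + 298 + 471 = 941 bits.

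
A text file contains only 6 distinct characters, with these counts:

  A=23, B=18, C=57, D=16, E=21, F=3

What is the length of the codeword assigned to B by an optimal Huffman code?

Huffman merges, smallest pair first:
F(3) + D(16) → 19
B(18) + 19 → 37
E(21) + A(23) → 44
37 + 44 → 81
C(57) + 81 → 138
B's leaf is at depth 3, giving a 3-bit codeword.

3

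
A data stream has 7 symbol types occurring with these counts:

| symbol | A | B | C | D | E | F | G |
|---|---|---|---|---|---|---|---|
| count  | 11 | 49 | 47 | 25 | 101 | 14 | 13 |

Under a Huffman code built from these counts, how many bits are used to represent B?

Repeatedly merge the two smallest:
combine A(11), G(13) → 24
combine F(14), 24 → 38
combine D(25), 38 → 63
combine C(47), B(49) → 96
combine 63, 96 → 159
combine E(101), 159 → 260
B sits 3 levels below the root, so its codeword is 3 bits.

3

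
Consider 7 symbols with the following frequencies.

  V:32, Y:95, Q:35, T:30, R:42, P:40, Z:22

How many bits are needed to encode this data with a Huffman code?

Greedily combine the two least-frequent nodes:
Z(22) + T(30) → 52
V(32) + Q(35) → 67
P(40) + R(42) → 82
52 + 67 → 119
82 + Y(95) → 177
119 + 177 → 296
Total encoded bits = sum of merged weights = 52 + 67 + 82 + 119 + 177 + 296 = 793.

793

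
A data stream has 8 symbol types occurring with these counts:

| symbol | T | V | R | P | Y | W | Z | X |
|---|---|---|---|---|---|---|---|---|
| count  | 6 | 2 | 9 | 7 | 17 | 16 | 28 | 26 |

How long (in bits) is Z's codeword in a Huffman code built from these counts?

Repeatedly merge the two smallest:
combine V(2), T(6) → 8
combine P(7), 8 → 15
combine R(9), 15 → 24
combine W(16), Y(17) → 33
combine 24, X(26) → 50
combine Z(28), 33 → 61
combine 50, 61 → 111
Z sits 2 levels below the root, so its codeword is 2 bits.

2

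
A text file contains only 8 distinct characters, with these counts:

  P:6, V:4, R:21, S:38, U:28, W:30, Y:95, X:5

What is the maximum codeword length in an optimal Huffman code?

6

Merge the two lowest-weight nodes at each step:
V(4) + X(5) → 9
P(6) + 9 → 15
15 + R(21) → 36
U(28) + W(30) → 58
36 + S(38) → 74
58 + 74 → 132
Y(95) + 132 → 227
Maximum depth reached is 6.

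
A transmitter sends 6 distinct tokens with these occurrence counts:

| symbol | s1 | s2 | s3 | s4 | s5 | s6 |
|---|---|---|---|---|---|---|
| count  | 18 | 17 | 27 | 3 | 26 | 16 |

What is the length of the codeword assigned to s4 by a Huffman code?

3

Build the tree from the bottom:
s4(3) + s6(16) → 19
s2(17) + s1(18) → 35
19 + s5(26) → 45
s3(27) + 35 → 62
45 + 62 → 107
s4 sits 3 levels below the root, so its codeword is 3 bits.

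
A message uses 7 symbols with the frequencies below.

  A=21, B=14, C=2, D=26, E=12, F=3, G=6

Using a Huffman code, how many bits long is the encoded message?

Merge the two smallest weights repeatedly:
merge C(2) and F(3): 5
merge 5 and G(6): 11
merge 11 and E(12): 23
merge B(14) and A(21): 35
merge 23 and D(26): 49
merge 35 and 49: 84
The encoded length is the sum of every internal node's weight: 5 + 11 + 23 + 35 + 49 + 84 = 207 bits.

207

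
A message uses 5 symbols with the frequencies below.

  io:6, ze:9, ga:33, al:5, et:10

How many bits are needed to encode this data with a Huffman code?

Merge the two smallest weights repeatedly:
combine al(5), io(6) → 11
combine ze(9), et(10) → 19
combine 11, 19 → 30
combine 30, ga(33) → 63
The encoded length is the sum of every internal node's weight: 11 + 19 + 30 + 63 = 123 bits.

123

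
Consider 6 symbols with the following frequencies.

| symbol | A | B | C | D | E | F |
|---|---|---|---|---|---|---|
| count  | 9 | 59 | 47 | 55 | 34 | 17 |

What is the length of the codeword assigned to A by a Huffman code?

Repeatedly merge the two smallest:
combine A(9), F(17) → 26
combine 26, E(34) → 60
combine C(47), D(55) → 102
combine B(59), 60 → 119
combine 102, 119 → 221
The subtree containing A is merged 4 times, so code length = 4.

4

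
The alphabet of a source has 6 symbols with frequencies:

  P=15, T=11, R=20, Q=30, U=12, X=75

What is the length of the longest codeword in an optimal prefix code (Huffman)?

4

Merge the two lowest-weight nodes at each step:
T(11) + U(12) → 23
P(15) + R(20) → 35
23 + Q(30) → 53
35 + 53 → 88
X(75) + 88 → 163
The first pair merged (T, U) ends up deepest, at depth 4.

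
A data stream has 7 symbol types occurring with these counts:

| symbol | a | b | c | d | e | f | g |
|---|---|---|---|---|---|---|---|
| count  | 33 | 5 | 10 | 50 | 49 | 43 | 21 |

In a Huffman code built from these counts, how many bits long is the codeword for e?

2

Huffman merges, smallest pair first:
merge b(5) and c(10): 15
merge 15 and g(21): 36
merge a(33) and 36: 69
merge f(43) and e(49): 92
merge d(50) and 69: 119
merge 92 and 119: 211
The subtree containing e is merged 2 times, so code length = 2.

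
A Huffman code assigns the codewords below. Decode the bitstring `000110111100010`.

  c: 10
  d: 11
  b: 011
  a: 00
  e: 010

Read left to right; each codeword is recognised as soon as it completes (prefix code):
  00→a | 011→b | 011→b | 11→d | 00→a | 010→e
Decoded message: abbdae

abbdae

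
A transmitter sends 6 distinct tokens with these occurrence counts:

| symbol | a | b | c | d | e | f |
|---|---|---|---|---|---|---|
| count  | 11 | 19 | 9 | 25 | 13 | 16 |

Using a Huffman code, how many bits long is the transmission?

Merge the two smallest weights repeatedly:
combine c(9), a(11) → 20
combine e(13), f(16) → 29
combine b(19), 20 → 39
combine d(25), 29 → 54
combine 39, 54 → 93
Each symbol's bit-cost is frequency × depth; summing gives 235 bits (equivalently 20 + 29 + 39 + 54 + 93).

235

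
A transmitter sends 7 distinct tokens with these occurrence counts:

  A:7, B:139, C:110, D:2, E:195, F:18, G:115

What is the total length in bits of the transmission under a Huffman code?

1345

Build the Huffman tree bottom-up:
merge D(2) and A(7): 9
merge 9 and F(18): 27
merge 27 and C(110): 137
merge G(115) and 137: 252
merge B(139) and E(195): 334
merge 252 and 334: 586
The encoded length is the sum of every internal node's weight: 9 + 27 + 137 + 252 + 334 + 586 = 1345 bits.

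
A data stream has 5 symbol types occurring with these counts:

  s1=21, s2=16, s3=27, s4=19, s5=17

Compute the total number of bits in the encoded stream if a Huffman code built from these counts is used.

233

Build the Huffman tree bottom-up:
s2(16) + s5(17) → 33
s4(19) + s1(21) → 40
s3(27) + 33 → 60
40 + 60 → 100
The encoded length is the sum of every internal node's weight: 33 + 40 + 60 + 100 = 233 bits.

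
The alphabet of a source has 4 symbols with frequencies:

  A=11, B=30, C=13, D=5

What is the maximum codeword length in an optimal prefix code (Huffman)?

Merge the two lowest-weight nodes at each step:
merge D(5) and A(11): 16
merge C(13) and 16: 29
merge 29 and B(30): 59
The first pair merged (D, A) ends up deepest, at depth 3.

3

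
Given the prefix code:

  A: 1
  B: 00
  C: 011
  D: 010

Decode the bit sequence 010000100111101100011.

Read left to right; each codeword is recognised as soon as it completes (prefix code):
  010→D | 00→B | 010→D | 011→C | 1→A | 1→A | 011→C | 00→B | 011→C
Decoded message: DBDCAACBC

DBDCAACBC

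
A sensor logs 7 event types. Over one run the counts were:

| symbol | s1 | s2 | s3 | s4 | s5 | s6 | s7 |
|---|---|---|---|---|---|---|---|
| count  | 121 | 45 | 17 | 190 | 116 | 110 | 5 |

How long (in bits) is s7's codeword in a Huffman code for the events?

Huffman merges, smallest pair first:
merge s7(5) and s3(17): 22
merge 22 and s2(45): 67
merge 67 and s6(110): 177
merge s5(116) and s1(121): 237
merge 177 and s4(190): 367
merge 237 and 367: 604
The subtree containing s7 is merged 5 times, so code length = 5.

5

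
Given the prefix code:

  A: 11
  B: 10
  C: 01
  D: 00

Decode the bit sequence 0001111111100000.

DCAAABDD

Read left to right; each codeword is recognised as soon as it completes (prefix code):
  00→D | 01→C | 11→A | 11→A | 11→A | 10→B | 00→D | 00→D
Decoded message: DCAAABDD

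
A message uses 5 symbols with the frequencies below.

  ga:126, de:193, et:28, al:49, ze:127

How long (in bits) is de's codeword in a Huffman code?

2

Repeatedly merge the two smallest:
merge et(28) and al(49): 77
merge 77 and ga(126): 203
merge ze(127) and de(193): 320
merge 203 and 320: 523
The subtree containing de is merged 2 times, so code length = 2.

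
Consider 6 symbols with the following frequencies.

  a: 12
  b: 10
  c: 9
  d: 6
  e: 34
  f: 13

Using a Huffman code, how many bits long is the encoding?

199

Build the Huffman tree bottom-up:
merge d(6) and c(9): 15
merge b(10) and a(12): 22
merge f(13) and 15: 28
merge 22 and 28: 50
merge e(34) and 50: 84
The encoded length is the sum of every internal node's weight: 15 + 22 + 28 + 50 + 84 = 199 bits.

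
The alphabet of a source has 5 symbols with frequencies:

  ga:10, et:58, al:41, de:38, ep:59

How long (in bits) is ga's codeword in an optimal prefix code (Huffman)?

3

Build the tree from the bottom:
ga(10) + de(38) → 48
al(41) + 48 → 89
et(58) + ep(59) → 117
89 + 117 → 206
ga's leaf is at depth 3, giving a 3-bit codeword.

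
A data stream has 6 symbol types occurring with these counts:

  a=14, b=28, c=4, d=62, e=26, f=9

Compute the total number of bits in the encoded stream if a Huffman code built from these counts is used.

Build the Huffman tree bottom-up:
c(4) + f(9) → 13
13 + a(14) → 27
e(26) + 27 → 53
b(28) + 53 → 81
d(62) + 81 → 143
The encoded length is the sum of every internal node's weight: 13 + 27 + 53 + 81 + 143 = 317 bits.

317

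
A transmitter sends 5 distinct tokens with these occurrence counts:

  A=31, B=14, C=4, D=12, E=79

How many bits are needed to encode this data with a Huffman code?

247

Merge the two smallest weights repeatedly:
combine C(4), D(12) → 16
combine B(14), 16 → 30
combine 30, A(31) → 61
combine 61, E(79) → 140
The encoded length is the sum of every internal node's weight: 16 + 30 + 61 + 140 = 247 bits.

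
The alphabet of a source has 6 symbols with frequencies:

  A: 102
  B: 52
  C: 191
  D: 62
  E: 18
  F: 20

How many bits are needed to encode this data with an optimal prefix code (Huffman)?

979

Merge the two smallest weights repeatedly:
E(18) + F(20) → 38
38 + B(52) → 90
D(62) + 90 → 152
A(102) + 152 → 254
C(191) + 254 → 445
The encoded length is the sum of every internal node's weight: 38 + 90 + 152 + 254 + 445 = 979 bits.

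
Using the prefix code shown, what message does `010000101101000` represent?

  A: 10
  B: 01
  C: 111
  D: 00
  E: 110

BDDAEAD

Read left to right; each codeword is recognised as soon as it completes (prefix code):
  01→B | 00→D | 00→D | 10→A | 110→E | 10→A | 00→D
Decoded message: BDDAEAD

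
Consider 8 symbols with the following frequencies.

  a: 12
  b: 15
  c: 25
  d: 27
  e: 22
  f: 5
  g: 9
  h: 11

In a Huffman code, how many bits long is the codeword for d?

Repeatedly merge the two smallest:
merge f(5) and g(9): 14
merge h(11) and a(12): 23
merge 14 and b(15): 29
merge e(22) and 23: 45
merge c(25) and d(27): 52
merge 29 and 45: 74
merge 52 and 74: 126
The subtree containing d is merged 2 times, so code length = 2.

2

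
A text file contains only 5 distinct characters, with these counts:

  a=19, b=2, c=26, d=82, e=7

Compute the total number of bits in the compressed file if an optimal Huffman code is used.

227

Greedily combine the two least-frequent nodes:
combine b(2), e(7) → 9
combine 9, a(19) → 28
combine c(26), 28 → 54
combine 54, d(82) → 136
Each symbol's bit-cost is frequency × depth; summing gives 227 bits (equivalently 9 + 28 + 54 + 136).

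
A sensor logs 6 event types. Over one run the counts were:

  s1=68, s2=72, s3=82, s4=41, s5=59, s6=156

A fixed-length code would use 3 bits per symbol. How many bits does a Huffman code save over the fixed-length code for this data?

238

Fixed-length: 3 bits × 478 symbols = 1434 bits.
Huffman merges:
combine s4(41), s5(59) → 100
combine s1(68), s2(72) → 140
combine s3(82), 100 → 182
combine 140, s6(156) → 296
combine 182, 296 → 478
Huffman total = 100 + 140 + 182 + 296 + 478 = 1196 bits.
Saving = 1434 − 1196 = 238 bits.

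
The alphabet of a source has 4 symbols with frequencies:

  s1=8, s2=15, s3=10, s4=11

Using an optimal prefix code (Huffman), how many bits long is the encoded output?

Build the Huffman tree bottom-up:
combine s1(8), s3(10) → 18
combine s4(11), s2(15) → 26
combine 18, 26 → 44
The encoded length is the sum of every internal node's weight: 18 + 26 + 44 = 88 bits.

88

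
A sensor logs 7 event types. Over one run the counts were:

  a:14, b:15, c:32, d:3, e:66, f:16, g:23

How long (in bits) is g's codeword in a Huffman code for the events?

Huffman merges, smallest pair first:
merge d(3) and a(14): 17
merge b(15) and f(16): 31
merge 17 and g(23): 40
merge 31 and c(32): 63
merge 40 and 63: 103
merge e(66) and 103: 169
g sits 3 levels below the root, so its codeword is 3 bits.

3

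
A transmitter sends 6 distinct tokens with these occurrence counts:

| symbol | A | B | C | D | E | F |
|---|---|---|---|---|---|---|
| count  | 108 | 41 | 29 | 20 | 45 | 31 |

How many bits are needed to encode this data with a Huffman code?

Merge the two smallest weights repeatedly:
merge D(20) and C(29): 49
merge F(31) and B(41): 72
merge E(45) and 49: 94
merge 72 and 94: 166
merge A(108) and 166: 274
Each symbol's bit-cost is frequency × depth; summing gives 655 bits (equivalently 49 + 72 + 94 + 166 + 274).

655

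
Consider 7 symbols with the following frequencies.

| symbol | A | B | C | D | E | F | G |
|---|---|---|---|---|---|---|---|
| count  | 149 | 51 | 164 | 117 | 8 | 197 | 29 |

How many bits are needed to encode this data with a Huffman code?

Greedily combine the two least-frequent nodes:
merge E(8) and G(29): 37
merge 37 and B(51): 88
merge 88 and D(117): 205
merge A(149) and C(164): 313
merge F(197) and 205: 402
merge 313 and 402: 715
Each symbol's bit-cost is frequency × depth; summing gives 1760 bits (equivalently 37 + 88 + 205 + 313 + 402 + 715).

1760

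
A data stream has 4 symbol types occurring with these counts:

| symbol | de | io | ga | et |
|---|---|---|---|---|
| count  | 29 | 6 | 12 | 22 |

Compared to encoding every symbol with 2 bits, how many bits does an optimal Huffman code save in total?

11

Fixed-length: 2 bits × 69 symbols = 138 bits.
Huffman merges:
merge io(6) and ga(12): 18
merge 18 and et(22): 40
merge de(29) and 40: 69
Huffman total = 18 + 40 + 69 = 127 bits.
Saving = 138 − 127 = 11 bits.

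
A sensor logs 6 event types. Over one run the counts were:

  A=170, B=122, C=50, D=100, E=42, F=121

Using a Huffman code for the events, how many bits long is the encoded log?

Merge the two smallest weights repeatedly:
merge E(42) and C(50): 92
merge 92 and D(100): 192
merge F(121) and B(122): 243
merge A(170) and 192: 362
merge 243 and 362: 605
Total encoded bits = sum of merged weights = 92 + 192 + 243 + 362 + 605 = 1494.

1494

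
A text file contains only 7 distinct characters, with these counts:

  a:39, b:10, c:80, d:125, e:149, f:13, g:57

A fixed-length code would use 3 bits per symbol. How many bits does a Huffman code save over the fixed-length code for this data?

Fixed-length: 3 bits × 473 symbols = 1419 bits.
Huffman merges:
b(10) + f(13) → 23
23 + a(39) → 62
g(57) + 62 → 119
c(80) + 119 → 199
d(125) + e(149) → 274
199 + 274 → 473
Huffman total = 23 + 62 + 119 + 199 + 274 + 473 = 1150 bits.
Saving = 1419 − 1150 = 269 bits.

269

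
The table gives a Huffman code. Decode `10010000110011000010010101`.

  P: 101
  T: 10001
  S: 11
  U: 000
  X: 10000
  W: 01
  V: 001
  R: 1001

Read left to right; each codeword is recognised as soon as it completes (prefix code):
  1001→R | 000→U | 01→W | 1001→R | 10000→X | 1001→R | 01→W | 01→W
Decoded message: RUWRXRWW

RUWRXRWW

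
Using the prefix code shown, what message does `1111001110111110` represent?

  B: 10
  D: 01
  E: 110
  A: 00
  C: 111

Read left to right; each codeword is recognised as soon as it completes (prefix code):
  111→C | 10→B | 01→D | 110→E | 111→C | 110→E
Decoded message: CBDECE

CBDECE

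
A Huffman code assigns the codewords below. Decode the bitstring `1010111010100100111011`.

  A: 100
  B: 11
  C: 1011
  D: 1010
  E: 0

DBDAABC

Read left to right; each codeword is recognised as soon as it completes (prefix code):
  1010→D | 11→B | 1010→D | 100→A | 100→A | 11→B | 1011→C
Decoded message: DBDAABC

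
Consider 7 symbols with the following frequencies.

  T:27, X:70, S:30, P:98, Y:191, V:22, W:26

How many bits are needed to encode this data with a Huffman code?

1115

Build the Huffman tree bottom-up:
merge V(22) and W(26): 48
merge T(27) and S(30): 57
merge 48 and 57: 105
merge X(70) and P(98): 168
merge 105 and 168: 273
merge Y(191) and 273: 464
Each symbol's bit-cost is frequency × depth; summing gives 1115 bits (equivalently 48 + 57 + 105 + 168 + 273 + 464).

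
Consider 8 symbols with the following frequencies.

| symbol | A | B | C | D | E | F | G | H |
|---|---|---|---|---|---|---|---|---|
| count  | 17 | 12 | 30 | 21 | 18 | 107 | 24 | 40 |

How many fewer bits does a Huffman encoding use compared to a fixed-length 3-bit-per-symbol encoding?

Fixed-length: 3 bits × 269 symbols = 807 bits.
Huffman merges:
combine B(12), A(17) → 29
combine E(18), D(21) → 39
combine G(24), 29 → 53
combine C(30), 39 → 69
combine H(40), 53 → 93
combine 69, 93 → 162
combine F(107), 162 → 269
Huffman total = 29 + 39 + 53 + 69 + 93 + 162 + 269 = 714 bits.
Saving = 807 − 714 = 93 bits.

93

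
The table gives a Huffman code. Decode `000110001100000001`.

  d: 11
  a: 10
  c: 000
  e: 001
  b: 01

Read left to right; each codeword is recognised as soon as it completes (prefix code):
  000→c | 11→d | 000→c | 11→d | 000→c | 000→c | 01→b
Decoded message: cdcdccb

cdcdccb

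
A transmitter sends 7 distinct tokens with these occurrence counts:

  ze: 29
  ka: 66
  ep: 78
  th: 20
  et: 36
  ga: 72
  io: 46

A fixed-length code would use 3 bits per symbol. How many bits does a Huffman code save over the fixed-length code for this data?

101

Fixed-length: 3 bits × 347 symbols = 1041 bits.
Huffman merges:
merge th(20) and ze(29): 49
merge et(36) and io(46): 82
merge 49 and ka(66): 115
merge ga(72) and ep(78): 150
merge 82 and 115: 197
merge 150 and 197: 347
Huffman total = 49 + 82 + 115 + 150 + 197 + 347 = 940 bits.
Saving = 1041 − 940 = 101 bits.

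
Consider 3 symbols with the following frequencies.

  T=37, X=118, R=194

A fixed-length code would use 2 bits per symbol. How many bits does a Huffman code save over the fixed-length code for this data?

Fixed-length: 2 bits × 349 symbols = 698 bits.
Huffman merges:
combine T(37), X(118) → 155
combine 155, R(194) → 349
Huffman total = 155 + 349 = 504 bits.
Saving = 698 − 504 = 194 bits.

194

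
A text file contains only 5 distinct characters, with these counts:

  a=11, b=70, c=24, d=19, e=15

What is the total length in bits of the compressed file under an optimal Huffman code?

Merge the two smallest weights repeatedly:
a(11) + e(15) → 26
d(19) + c(24) → 43
26 + 43 → 69
69 + b(70) → 139
Each symbol's bit-cost is frequency × depth; summing gives 277 bits (equivalently 26 + 43 + 69 + 139).

277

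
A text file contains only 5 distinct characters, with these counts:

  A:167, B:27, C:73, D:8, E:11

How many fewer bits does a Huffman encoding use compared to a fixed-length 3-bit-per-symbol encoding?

Fixed-length: 3 bits × 286 symbols = 858 bits.
Huffman merges:
D(8) + E(11) → 19
19 + B(27) → 46
46 + C(73) → 119
119 + A(167) → 286
Huffman total = 19 + 46 + 119 + 286 = 470 bits.
Saving = 858 − 470 = 388 bits.

388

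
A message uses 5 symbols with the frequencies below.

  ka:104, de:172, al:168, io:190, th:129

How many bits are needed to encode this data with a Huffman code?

Merge the two smallest weights repeatedly:
combine ka(104), th(129) → 233
combine al(168), de(172) → 340
combine io(190), 233 → 423
combine 340, 423 → 763
Total encoded bits = sum of merged weights = 233 + 340 + 423 + 763 = 1759.

1759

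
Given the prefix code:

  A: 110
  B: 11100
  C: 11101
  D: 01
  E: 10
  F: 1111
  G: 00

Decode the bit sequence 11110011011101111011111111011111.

Read left to right; each codeword is recognised as soon as it completes (prefix code):
  1111→F | 00→G | 110→A | 11101→C | 11101→C | 1111→F | 11101→C | 1111→F
Decoded message: FGACCFCF

FGACCFCF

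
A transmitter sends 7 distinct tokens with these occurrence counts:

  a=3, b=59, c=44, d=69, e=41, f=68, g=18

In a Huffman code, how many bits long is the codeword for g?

4

Build the tree from the bottom:
combine a(3), g(18) → 21
combine 21, e(41) → 62
combine c(44), b(59) → 103
combine 62, f(68) → 130
combine d(69), 103 → 172
combine 130, 172 → 302
g sits 4 levels below the root, so its codeword is 4 bits.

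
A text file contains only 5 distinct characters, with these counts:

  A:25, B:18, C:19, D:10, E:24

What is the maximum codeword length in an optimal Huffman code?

Merge the two lowest-weight nodes at each step:
combine D(10), B(18) → 28
combine C(19), E(24) → 43
combine A(25), 28 → 53
combine 43, 53 → 96
Maximum depth reached is 3.

3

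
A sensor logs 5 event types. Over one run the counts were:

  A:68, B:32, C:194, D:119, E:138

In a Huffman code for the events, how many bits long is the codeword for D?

2

Huffman merges, smallest pair first:
B(32) + A(68) → 100
100 + D(119) → 219
E(138) + C(194) → 332
219 + 332 → 551
D's leaf is at depth 2, giving a 2-bit codeword.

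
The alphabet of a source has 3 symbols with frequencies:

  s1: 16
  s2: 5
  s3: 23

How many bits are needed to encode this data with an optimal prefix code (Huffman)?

Merge the two smallest weights repeatedly:
combine s2(5), s1(16) → 21
combine 21, s3(23) → 44
The encoded length is the sum of every internal node's weight: 21 + 44 = 65 bits.

65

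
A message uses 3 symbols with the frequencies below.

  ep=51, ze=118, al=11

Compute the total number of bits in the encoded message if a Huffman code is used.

Greedily combine the two least-frequent nodes:
combine al(11), ep(51) → 62
combine 62, ze(118) → 180
The encoded length is the sum of every internal node's weight: 62 + 180 = 242 bits.

242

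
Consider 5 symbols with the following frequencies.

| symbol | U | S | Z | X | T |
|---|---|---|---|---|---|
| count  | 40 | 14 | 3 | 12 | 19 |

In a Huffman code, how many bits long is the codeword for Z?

4

Build the tree from the bottom:
Z(3) + X(12) → 15
S(14) + 15 → 29
T(19) + 29 → 48
U(40) + 48 → 88
Z sits 4 levels below the root, so its codeword is 4 bits.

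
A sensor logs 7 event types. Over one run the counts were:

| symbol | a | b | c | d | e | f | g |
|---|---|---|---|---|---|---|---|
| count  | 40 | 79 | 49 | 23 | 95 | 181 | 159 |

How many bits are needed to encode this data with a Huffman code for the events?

1601

Merge the two smallest weights repeatedly:
d(23) + a(40) → 63
c(49) + 63 → 112
b(79) + e(95) → 174
112 + g(159) → 271
174 + f(181) → 355
271 + 355 → 626
The encoded length is the sum of every internal node's weight: 63 + 112 + 174 + 271 + 355 + 626 = 1601 bits.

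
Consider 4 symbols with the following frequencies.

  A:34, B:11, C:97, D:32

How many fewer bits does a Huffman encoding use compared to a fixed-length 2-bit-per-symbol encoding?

Fixed-length: 2 bits × 174 symbols = 348 bits.
Huffman merges:
B(11) + D(32) → 43
A(34) + 43 → 77
77 + C(97) → 174
Huffman total = 43 + 77 + 174 = 294 bits.
Saving = 348 − 294 = 54 bits.

54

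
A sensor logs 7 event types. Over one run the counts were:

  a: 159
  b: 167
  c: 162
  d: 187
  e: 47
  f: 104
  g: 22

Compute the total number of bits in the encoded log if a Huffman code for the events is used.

2259

Merge the two smallest weights repeatedly:
combine g(22), e(47) → 69
combine 69, f(104) → 173
combine a(159), c(162) → 321
combine b(167), 173 → 340
combine d(187), 321 → 508
combine 340, 508 → 848
Each symbol's bit-cost is frequency × depth; summing gives 2259 bits (equivalently 69 + 173 + 321 + 340 + 508 + 848).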